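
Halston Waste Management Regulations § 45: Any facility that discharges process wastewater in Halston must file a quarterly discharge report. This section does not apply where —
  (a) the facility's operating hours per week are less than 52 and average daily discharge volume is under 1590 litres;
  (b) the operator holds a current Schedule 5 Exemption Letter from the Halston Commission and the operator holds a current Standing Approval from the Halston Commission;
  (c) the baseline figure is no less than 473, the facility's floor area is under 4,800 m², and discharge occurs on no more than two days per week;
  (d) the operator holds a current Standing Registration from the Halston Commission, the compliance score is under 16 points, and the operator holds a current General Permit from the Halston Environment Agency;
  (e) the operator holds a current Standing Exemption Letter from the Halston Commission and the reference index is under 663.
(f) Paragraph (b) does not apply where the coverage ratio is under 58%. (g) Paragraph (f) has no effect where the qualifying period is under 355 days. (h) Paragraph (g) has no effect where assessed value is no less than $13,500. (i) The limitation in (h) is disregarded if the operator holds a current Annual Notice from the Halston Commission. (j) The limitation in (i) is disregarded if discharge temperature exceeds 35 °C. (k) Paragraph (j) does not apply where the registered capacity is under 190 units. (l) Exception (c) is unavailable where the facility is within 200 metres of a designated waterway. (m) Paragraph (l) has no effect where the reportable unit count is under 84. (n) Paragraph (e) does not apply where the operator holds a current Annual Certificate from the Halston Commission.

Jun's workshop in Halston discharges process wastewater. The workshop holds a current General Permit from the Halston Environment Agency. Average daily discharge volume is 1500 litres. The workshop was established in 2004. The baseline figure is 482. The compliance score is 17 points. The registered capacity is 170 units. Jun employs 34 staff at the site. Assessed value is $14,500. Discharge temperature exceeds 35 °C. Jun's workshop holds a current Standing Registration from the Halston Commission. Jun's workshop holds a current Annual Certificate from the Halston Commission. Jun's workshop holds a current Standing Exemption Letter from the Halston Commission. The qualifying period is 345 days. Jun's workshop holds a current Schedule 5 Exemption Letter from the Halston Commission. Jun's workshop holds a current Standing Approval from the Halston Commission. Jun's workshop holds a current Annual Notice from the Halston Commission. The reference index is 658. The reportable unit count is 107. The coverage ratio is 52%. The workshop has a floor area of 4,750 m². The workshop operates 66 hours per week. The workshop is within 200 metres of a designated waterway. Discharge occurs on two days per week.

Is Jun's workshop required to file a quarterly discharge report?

No — exception (b) applies; Jun's workshop is not required to file a quarterly discharge report.

Exception (a) does not apply: the facility's operating hours per week are 66, not less than 52.
Exception (b): a current Schedule 5 Exemption Letter is held; a current Standing Approval is held — every condition holds. Considering the limiting provisions: (f) would limit (b) — the coverage ratio is 52%, under the 58% limit — but (g) sets (f) aside: (g) is triggered — the qualifying period is 345 days, under the 355 days limit. (h) operates (assessed value is $14,500, meeting the $13,500 threshold), but is overridden by (i): (i) operates against (h): a current Annual Notice is held. (j) is engaged (discharge temperature exceeds 35 °C), but yields to (k): (k) is engaged — the registered capacity is 170 units, under the 190 units limit. Exception (b) stands.
Exception (c)'s conditions are all satisfied: the baseline figure is 482, meeting the 473 threshold; the facility's floor area is 4,750 m², under the 4,800 m² limit; discharge occurs on no more than two days per week. But: (l) operates — the workshop is within 200 m of a designated waterway. (m) is inapplicable (the reportable unit count is 107, not under 84), so (l) stands. (c) is therefore removed.
Exception (d) does not apply: the compliance score is 17 points, not under 16 points.
Exception (e)'s conditions are all satisfied: a current Standing Exemption Letter is held; the reference index is 658, under the 663 limit. But: (n) operates — a current Annual Certificate is held. (e) is therefore removed.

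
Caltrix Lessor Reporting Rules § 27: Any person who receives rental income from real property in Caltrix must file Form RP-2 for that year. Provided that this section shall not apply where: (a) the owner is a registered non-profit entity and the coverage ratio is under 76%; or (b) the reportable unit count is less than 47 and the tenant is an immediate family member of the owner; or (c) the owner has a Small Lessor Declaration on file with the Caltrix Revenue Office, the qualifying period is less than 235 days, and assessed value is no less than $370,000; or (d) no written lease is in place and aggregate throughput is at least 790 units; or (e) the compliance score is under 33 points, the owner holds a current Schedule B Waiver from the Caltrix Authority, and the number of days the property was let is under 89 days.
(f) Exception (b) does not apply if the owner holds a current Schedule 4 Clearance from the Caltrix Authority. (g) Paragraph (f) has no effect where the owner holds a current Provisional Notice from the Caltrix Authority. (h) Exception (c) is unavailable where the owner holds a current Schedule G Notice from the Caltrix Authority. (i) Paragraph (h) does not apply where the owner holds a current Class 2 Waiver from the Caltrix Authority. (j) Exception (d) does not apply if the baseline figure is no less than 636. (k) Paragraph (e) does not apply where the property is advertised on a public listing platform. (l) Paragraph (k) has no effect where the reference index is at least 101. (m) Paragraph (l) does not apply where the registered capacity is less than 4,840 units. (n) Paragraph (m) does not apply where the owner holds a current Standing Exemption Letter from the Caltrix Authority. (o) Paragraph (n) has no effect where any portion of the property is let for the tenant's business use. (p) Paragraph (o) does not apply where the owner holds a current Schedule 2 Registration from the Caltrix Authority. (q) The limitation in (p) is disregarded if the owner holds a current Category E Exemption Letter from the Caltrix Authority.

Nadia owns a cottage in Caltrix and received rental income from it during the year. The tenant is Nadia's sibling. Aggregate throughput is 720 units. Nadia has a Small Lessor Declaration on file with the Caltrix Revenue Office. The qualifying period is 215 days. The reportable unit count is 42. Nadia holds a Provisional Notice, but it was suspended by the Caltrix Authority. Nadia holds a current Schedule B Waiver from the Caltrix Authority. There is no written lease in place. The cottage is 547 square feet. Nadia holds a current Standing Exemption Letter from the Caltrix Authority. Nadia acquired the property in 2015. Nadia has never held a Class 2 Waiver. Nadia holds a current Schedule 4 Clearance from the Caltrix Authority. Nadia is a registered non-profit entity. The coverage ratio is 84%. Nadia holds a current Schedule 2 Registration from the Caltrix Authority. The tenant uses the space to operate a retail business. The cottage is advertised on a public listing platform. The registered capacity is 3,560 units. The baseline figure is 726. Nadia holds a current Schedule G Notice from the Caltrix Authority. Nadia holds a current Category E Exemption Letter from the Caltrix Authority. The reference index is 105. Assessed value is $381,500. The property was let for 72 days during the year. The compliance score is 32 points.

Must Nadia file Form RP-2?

Yes — Nadia must file Form RP-2.

Exception (a) fails — the coverage ratio is 84%, not under 76%.
All of (b)'s requirements are met (the reportable unit count is 42, less than the 47 limit; the tenant is an immediate family member). However, paragraphs (f)–(g) must be considered: (f) operates against (b): a current Schedule 4 Clearance is held. (g) is not engaged (the Provisional Notice is not current), so (f) stands. Exception (b) does not apply.
Exception (c): a Small Lessor Declaration is on file; the qualifying period is 215 days, less than the 235 days limit; assessed value is $381,500, meeting the $370,000 threshold — every condition holds. But: (h) operates against (c): a current Schedule G Notice is held. (i), which would lift (h), is not engaged — the Class 2 Waiver is not current. So (c) is unavailable.
Exception (d) does not apply: aggregate throughput is 720 units, short of 790 units.
Exception (e) is satisfied on its face — the compliance score is 32 points, under the 33 points limit; a current Schedule B Waiver is held; the number of days the property was let is 72 days, under the 89 days limit. But applying paragraphs (k)–(q): (k) operates against (e): the property is publicly advertised. (l) would limit (k) — the reference index is 105, meeting the 101 threshold — but (m) sets (l) aside: (m) operates against (l): the registered capacity is 3,560 units, less than the 4,840 units limit. (n) is triggered (a current Standing Exemption Letter is held), but is itself disapplied by (o): (o) operates against (n): the space is let for business use. (p) would limit (o) — a current Schedule 2 Registration is held — but (q) sets (p) aside: (q) is triggered — a current Category E Exemption Letter is held. Exception (e) does not apply.
Every exception is unavailable, so the rule governs.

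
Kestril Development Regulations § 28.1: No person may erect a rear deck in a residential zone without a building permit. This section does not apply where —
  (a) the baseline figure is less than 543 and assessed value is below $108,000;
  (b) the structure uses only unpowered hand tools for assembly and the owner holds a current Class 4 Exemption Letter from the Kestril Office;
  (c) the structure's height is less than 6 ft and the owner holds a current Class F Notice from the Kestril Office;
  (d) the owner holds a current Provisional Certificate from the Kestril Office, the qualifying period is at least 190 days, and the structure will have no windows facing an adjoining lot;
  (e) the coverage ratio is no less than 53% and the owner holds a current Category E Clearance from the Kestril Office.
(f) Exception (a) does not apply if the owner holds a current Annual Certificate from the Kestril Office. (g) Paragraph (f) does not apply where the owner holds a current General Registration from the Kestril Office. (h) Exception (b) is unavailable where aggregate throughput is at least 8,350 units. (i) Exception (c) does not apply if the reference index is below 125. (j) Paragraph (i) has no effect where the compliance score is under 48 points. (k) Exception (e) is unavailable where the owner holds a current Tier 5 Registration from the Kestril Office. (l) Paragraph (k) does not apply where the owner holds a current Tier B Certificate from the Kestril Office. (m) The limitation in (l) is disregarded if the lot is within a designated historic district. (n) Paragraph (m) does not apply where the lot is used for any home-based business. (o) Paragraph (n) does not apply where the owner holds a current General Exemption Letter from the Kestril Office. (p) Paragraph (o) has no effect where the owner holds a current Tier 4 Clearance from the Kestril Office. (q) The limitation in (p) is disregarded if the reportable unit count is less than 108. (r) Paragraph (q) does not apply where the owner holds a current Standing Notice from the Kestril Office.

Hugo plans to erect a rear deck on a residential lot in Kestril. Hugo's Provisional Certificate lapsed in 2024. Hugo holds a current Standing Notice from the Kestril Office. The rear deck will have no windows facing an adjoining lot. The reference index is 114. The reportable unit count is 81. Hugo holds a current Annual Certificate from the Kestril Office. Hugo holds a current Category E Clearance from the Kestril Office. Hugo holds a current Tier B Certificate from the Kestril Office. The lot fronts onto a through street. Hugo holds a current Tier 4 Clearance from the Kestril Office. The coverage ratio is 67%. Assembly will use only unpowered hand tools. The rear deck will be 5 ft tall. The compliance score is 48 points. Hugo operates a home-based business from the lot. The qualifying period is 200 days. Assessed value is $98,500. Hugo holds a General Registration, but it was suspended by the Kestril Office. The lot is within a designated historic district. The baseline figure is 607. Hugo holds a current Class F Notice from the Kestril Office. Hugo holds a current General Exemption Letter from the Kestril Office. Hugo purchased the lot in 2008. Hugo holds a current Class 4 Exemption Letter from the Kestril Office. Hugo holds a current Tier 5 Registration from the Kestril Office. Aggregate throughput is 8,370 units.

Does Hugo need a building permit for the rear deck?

Exception (a) does not apply: the baseline figure is 607, not less than 543.
All of (b)'s requirements are met (assembly uses only hand tools; a current Class 4 Exemption Letter is held). But applying paragraph (h): (h) is engaged — aggregate throughput is 8,370 units, meeting the 8,350 units threshold. So (b) is unavailable.
Exception (c)'s conditions are all satisfied: the structure's height is 5 ft, less than the 6 ft limit; a current Class F Notice is held. But: (i) operates — the reference index is 114, below the 125 limit. (j) is not engaged (the compliance score is 48 points, not under 48 points), so (i) stands. So (c) is unavailable.
Exception (d) requires that the owner holds a current Provisional Certificate from the Kestril Office; but there is no Provisional Certificate in force, so (d) is unavailable.
All of (e)'s requirements are met (the coverage ratio is 67%, meeting the 53% threshold; a current Category E Clearance is held). Under paragraphs (k)–(r): (k) would limit (e) — a current Tier 5 Registration is held — but (l) sets (k) aside: (l) operates against (k): a current Tier B Certificate is held. (m) would limit (l) — the lot is in a historic district — but (n) sets (m) aside: (n) is triggered — a home-based business operates on the lot. (o) applies (a current General Exemption Letter is held), but is itself disapplied by (p): (p) operates against (o): a current Tier 4 Clearance is held. (q) would limit (p) — the reportable unit count is 81, less than the 108 limit — but (r) sets (q) aside: (r) operates against (q): a current Standing Notice is held. Exception (e) stands.

No — exception (e) applies; Hugo does not need a building permit.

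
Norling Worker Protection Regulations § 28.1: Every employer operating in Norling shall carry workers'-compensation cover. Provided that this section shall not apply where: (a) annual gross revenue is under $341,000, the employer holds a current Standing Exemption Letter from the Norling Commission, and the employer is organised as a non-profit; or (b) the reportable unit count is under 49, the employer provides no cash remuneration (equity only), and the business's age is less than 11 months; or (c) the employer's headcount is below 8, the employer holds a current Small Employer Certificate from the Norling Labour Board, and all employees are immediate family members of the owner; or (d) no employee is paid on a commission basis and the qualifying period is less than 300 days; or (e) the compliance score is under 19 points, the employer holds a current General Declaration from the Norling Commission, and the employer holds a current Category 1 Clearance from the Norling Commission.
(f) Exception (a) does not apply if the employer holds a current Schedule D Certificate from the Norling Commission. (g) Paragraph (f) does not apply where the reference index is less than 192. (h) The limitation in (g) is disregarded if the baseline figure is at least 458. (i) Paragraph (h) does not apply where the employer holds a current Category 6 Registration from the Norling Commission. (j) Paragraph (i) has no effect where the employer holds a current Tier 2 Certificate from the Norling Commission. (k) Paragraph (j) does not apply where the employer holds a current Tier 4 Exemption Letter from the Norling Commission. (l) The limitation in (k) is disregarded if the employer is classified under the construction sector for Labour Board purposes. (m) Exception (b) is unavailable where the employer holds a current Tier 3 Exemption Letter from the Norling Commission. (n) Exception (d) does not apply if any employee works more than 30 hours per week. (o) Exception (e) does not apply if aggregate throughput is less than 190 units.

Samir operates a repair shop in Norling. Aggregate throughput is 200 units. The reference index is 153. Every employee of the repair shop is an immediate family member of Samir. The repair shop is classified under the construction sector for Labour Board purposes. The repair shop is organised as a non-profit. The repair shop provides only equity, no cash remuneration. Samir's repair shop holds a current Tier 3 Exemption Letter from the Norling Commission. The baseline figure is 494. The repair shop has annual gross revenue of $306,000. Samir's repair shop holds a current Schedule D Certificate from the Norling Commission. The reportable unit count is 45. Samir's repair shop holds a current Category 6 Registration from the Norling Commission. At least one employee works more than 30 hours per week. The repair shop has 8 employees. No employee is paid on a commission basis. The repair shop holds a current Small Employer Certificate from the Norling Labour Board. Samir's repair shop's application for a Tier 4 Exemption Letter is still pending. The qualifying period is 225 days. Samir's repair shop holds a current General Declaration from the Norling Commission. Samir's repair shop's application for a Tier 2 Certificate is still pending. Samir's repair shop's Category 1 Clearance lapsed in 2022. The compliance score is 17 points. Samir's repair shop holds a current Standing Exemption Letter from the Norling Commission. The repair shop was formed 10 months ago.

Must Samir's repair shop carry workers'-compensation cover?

Exception (a)'s conditions are all satisfied: annual gross revenue is $306,000, under the $341,000 limit; a current Standing Exemption Letter is held; the employer is a non-profit. Considering the limiting provisions: (f) operates (a current Schedule D Certificate is held), but yields to (g): (g) operates against (f): the reference index is 153, less than the 192 limit. (h) would limit (g) — the baseline figure is 494, meeting the 458 threshold — but (i) sets (h) aside: (i) operates against (h): a current Category 6 Registration is held. (j), which would lift (i), is not triggered — there is no Tier 2 Certificate in force. (a) remains available.
Exception (b): the reportable unit count is 45, under the 49 limit; remuneration is equity-only; the business's age is 10 months, less than the 11 months limit — every condition holds. However, paragraph (m) must be considered: (m) operates against (b): a current Tier 3 Exemption Letter is held. So (b) is unavailable.
Exception (c) requires that the employer's headcount is below 8; but the employer's headcount is 8, not below 8, so (c) is unavailable.
Exception (d)'s conditions are all satisfied: no employee is paid on commission; the qualifying period is 225 days, less than the 300 days limit. Turning to paragraph (n): (n) operates against (d): at least one employee exceeds 30 hours/week. Exception (d) does not apply.
Exception (e) fails — no current Category 1 Clearance is held.

No — exception (a) applies; Samir's repair shop is not required to carry workers'-compensation cover.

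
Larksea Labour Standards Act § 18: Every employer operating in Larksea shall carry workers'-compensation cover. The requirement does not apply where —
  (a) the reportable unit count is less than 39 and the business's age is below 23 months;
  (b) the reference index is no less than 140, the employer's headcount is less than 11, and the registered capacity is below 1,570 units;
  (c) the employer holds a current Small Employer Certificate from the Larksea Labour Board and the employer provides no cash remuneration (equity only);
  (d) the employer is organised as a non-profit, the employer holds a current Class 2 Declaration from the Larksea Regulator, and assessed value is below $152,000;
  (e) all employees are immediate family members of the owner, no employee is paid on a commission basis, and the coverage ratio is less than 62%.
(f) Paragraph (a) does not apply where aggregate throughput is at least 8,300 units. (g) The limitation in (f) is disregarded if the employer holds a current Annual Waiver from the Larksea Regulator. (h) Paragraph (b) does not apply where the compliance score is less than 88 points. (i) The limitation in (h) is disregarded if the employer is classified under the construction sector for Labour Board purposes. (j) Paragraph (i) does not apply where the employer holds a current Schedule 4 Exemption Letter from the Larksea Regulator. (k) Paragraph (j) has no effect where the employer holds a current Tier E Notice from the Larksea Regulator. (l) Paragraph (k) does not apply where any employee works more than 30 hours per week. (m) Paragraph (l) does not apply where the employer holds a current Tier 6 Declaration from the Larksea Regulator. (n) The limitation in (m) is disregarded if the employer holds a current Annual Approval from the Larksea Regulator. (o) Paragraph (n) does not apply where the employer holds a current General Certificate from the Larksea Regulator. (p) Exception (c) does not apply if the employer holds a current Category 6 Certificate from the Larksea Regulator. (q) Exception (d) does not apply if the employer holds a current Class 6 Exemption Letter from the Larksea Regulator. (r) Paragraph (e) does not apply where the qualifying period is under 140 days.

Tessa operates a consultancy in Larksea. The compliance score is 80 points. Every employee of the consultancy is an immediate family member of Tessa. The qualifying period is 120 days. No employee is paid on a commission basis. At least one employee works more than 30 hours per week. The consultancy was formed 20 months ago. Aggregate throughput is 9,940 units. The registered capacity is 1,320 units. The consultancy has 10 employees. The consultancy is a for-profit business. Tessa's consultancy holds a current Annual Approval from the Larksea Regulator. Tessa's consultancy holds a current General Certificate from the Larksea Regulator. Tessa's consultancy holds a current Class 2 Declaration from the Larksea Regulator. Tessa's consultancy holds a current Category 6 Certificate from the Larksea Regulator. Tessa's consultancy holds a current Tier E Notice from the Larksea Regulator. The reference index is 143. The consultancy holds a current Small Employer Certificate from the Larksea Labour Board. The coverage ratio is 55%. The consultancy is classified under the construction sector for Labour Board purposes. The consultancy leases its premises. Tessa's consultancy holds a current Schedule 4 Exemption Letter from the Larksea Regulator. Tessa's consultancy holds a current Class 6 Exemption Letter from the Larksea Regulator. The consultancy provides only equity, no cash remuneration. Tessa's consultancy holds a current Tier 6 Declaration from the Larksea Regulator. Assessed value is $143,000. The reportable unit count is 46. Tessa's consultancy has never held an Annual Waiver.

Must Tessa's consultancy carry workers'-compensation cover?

No — exception (b) applies; Tessa's consultancy is not required to carry workers'-compensation cover.

Exception (a) fails — the reportable unit count is 46, not less than 39.
All of (b)'s requirements are met (the reference index is 143, meeting the 140 threshold; the employer's headcount is 10, less than the 11 limit; the registered capacity is 1,320 units, below the 1,570 units limit). Considering the limiting provisions: (h) would limit (b) — the compliance score is 80 points, less than the 88 points limit — but (i) sets (h) aside: (i) operates — the consultancy is classified under the construction sector. (j) is triggered (a current Schedule 4 Exemption Letter is held), but yields to (k): (k) operates against (j): a current Tier E Notice is held. (l) would limit (k) — at least one employee exceeds 30 hours/week — but (m) sets (l) aside: (m) operates against (l): a current Tier 6 Declaration is held. (n) would limit (m) — a current Annual Approval is held — but (o) sets (n) aside: (o) is triggered — a current General Certificate is held. So (b) applies.
Exception (c) is satisfied on its face — a current Small Employer Certificate is held; remuneration is equity-only. However, paragraph (p) must be considered: (p) is triggered — a current Category 6 Certificate is held. (c) is therefore removed.
Exception (d) requires that the employer is organised as a non-profit; but the employer is for-profit, so (d) is unavailable.
Exception (e): every employee is an immediate family member; no employee is paid on commission; the coverage ratio is 55%, less than the 62% limit — every condition holds. But applying paragraph (r): (r) operates against (e): the qualifying period is 120 days, under the 140 days limit. (e) is therefore removed.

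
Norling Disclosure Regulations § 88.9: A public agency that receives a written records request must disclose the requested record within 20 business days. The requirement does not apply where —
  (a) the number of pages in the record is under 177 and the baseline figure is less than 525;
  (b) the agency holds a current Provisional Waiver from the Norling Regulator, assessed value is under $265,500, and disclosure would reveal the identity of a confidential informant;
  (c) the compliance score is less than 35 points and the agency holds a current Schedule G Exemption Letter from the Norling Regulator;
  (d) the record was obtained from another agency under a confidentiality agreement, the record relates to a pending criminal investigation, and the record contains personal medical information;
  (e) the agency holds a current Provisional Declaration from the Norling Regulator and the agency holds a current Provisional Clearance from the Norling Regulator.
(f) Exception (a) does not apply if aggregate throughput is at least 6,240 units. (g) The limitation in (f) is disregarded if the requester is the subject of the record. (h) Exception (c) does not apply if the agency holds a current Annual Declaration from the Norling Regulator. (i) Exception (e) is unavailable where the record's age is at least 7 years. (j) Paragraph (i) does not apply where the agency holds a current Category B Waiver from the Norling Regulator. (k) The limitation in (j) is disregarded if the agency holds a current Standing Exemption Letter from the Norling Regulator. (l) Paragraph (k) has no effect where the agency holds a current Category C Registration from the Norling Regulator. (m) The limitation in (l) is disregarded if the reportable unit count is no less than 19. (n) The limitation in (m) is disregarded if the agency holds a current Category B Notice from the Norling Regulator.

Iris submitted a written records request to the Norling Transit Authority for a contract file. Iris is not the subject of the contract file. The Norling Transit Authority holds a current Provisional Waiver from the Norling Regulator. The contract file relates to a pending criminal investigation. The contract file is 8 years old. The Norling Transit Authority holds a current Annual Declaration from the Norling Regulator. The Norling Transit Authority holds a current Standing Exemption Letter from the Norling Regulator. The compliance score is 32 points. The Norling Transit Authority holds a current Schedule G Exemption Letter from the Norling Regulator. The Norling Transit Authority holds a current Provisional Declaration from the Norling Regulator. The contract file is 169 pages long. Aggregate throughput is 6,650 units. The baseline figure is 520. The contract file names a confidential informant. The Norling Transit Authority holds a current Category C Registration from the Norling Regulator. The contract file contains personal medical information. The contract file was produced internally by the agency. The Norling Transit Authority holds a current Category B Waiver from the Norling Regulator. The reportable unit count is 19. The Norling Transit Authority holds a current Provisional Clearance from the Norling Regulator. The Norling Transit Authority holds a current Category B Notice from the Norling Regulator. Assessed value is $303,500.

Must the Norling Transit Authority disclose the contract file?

No — exception (e) applies; the Norling Transit Authority is not required to disclose the contract file.

Exception (a) is satisfied on its face — the number of pages in the record is 169, under the 177 limit; the baseline figure is 520, less than the 525 limit. But: (f) is engaged — aggregate throughput is 6,650 units, meeting the 6,240 units threshold. (g), which would lift (f), does not operate here — Iris is not the subject of the contract file. So (a) is unavailable.
Exception (b) requires that assessed value is under $265,500; but assessed value is $303,500, not under $265,500, so (b) is unavailable.
All of (c)'s requirements are met (the compliance score is 32 points, less than the 35 points limit; a current Schedule G Exemption Letter is held). But applying paragraph (h): (h) operates against (c): a current Annual Declaration is held. (c) is therefore removed.
Exception (d) requires that the record was obtained from another agency under a confidentiality agreement; but the contract file was produced internally, so (d) is unavailable.
All of (e)'s requirements are met (a current Provisional Declaration is held; a current Provisional Clearance is held). Considering the limiting provisions: (i) would limit (e) — the record's age is 8 years, meeting the 7 years threshold — but (j) sets (i) aside: (j) operates — a current Category B Waiver is held. (k) would limit (j) — a current Standing Exemption Letter is held — but (l) sets (k) aside: (l) is engaged — a current Category C Registration is held. (m) applies (the reportable unit count is 19, meeting the 19 threshold), but is displaced by (n): (n) operates against (m): a current Category B Notice is held. (e) remains available.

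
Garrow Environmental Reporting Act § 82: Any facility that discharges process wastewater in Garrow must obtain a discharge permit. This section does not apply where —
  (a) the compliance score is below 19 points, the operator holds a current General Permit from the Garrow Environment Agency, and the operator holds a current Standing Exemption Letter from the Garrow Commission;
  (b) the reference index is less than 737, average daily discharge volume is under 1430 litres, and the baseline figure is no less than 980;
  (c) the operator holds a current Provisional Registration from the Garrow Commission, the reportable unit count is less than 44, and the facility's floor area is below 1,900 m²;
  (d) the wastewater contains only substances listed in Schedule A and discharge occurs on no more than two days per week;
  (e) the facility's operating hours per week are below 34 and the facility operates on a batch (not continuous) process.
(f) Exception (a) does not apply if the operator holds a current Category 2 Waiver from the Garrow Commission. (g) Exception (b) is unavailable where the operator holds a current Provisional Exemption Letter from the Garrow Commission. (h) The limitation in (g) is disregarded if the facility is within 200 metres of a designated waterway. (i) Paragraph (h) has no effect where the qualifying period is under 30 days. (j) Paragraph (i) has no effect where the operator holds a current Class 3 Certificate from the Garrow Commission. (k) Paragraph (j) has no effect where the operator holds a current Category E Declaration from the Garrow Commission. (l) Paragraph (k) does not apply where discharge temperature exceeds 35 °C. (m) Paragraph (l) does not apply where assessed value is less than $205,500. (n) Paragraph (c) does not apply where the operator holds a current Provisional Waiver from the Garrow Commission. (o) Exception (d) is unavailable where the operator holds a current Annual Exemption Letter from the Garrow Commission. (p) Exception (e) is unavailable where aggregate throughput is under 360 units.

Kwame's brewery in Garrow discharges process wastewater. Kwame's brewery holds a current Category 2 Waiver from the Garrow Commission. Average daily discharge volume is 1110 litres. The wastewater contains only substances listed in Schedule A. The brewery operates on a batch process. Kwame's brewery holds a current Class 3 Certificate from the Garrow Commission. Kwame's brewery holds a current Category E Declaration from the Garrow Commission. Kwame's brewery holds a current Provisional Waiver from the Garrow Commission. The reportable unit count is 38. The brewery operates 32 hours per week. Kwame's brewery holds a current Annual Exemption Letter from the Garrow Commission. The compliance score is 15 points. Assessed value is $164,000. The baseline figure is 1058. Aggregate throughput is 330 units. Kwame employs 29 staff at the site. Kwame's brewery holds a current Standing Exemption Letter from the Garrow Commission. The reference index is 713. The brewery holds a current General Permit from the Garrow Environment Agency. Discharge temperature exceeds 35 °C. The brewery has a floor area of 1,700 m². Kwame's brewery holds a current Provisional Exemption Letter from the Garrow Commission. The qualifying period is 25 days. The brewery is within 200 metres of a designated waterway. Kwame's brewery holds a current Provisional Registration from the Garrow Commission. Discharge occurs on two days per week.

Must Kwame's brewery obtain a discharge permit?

Exception (a) is satisfied on its face — the compliance score is 15 points, below the 19 points limit; a current General Permit is held; a current Standing Exemption Letter is held. However, paragraph (f) must be considered: (f) applies — a current Category 2 Waiver is held. So (a) is unavailable.
Exception (b)'s conditions are all satisfied: the reference index is 713, less than the 737 limit; average daily discharge volume is 1110 litres, under the 1430 litres limit; the baseline figure is 1,058, meeting the 980 threshold. But: (g) applies — a current Provisional Exemption Letter is held. (h) operates (the brewery is within 200 m of a designated waterway), but is set aside by (i): (i) operates — the qualifying period is 25 days, under the 30 days limit. (j) applies (a current Class 3 Certificate is held), but is set aside by (k): (k) operates against (j): a current Category E Declaration is held. (l) is engaged (discharge temperature exceeds 35 °C), but is set aside by (m): (m) is triggered — assessed value is $164,000, less than the $205,500 limit. (b) is therefore removed.
All of (c)'s requirements are met (a current Provisional Registration is held; the reportable unit count is 38, less than the 44 limit; the facility's floor area is 1,700 m², below the 1,900 m² limit). But applying paragraph (n): (n) operates — a current Provisional Waiver is held. (c) is therefore removed.
All of (d)'s requirements are met (the wastewater is Schedule-A-only; discharge occurs on no more than two days per week). Turning to paragraph (o): (o) operates — a current Annual Exemption Letter is held. Exception (d) does not apply.
Exception (e) is satisfied on its face — the facility's operating hours per week are 32, below the 34 limit; the facility operates on a batch process. But: (p) operates against (e): aggregate throughput is 330 units, under the 360 units limit. (e) is therefore removed.
Every exception is unavailable, so the rule governs.

Yes — Kwame's brewery must obtain a discharge permit.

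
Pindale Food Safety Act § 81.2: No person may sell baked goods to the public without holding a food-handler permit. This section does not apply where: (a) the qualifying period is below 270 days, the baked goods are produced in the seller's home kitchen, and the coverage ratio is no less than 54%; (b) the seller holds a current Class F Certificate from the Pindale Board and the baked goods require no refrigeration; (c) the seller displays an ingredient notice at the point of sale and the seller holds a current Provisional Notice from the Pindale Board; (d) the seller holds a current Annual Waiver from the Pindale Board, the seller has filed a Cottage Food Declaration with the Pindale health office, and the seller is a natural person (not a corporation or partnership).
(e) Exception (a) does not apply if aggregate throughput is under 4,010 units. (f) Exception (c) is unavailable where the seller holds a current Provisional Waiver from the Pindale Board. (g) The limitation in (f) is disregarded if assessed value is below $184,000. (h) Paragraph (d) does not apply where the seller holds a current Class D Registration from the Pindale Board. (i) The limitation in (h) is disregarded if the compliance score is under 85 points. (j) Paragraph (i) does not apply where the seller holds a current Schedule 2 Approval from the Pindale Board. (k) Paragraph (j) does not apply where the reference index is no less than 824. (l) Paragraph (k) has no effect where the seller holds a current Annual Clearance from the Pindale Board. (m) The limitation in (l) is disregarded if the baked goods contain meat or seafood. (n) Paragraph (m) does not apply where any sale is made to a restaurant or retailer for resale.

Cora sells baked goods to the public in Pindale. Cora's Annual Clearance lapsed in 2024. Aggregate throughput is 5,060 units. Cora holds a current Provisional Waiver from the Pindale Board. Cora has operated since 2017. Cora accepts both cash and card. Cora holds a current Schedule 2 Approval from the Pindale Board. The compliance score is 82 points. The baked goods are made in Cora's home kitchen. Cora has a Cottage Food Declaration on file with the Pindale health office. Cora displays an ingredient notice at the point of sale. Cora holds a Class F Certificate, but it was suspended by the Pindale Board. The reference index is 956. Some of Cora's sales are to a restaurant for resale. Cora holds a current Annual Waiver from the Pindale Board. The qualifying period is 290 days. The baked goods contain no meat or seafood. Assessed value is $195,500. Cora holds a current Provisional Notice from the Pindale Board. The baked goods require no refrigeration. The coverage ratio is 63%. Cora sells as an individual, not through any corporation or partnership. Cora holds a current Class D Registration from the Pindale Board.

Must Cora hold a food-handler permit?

Exception (a) does not apply: the qualifying period is 290 days, not below 270 days.
Exception (b) does not apply: the Class F Certificate is not current.
Exception (c)'s conditions are all satisfied: an ingredient notice is displayed; a current Provisional Notice is held. But: (f) is triggered — a current Provisional Waiver is held. (g) does not operate here (assessed value is $195,500, not below $184,000), so (f) stands. So (c) is unavailable.
Exception (d)'s conditions are all satisfied: a current Annual Waiver is held; a Cottage Food Declaration is on file; the seller is a natural person. As to paragraphs (h)–(n): (h) applies (a current Class D Registration is held), but is displaced by (i): (i) operates against (h): the compliance score is 82 points, under the 85 points limit. (j) operates (a current Schedule 2 Approval is held), but is itself disapplied by (k): (k) operates against (j): the reference index is 956, meeting the 824 threshold. (l) is inapplicable (no current Annual Clearance is held), so (k) stands. So (d) applies.

No — exception (d) applies; Cora is not required to hold a food-handler permit.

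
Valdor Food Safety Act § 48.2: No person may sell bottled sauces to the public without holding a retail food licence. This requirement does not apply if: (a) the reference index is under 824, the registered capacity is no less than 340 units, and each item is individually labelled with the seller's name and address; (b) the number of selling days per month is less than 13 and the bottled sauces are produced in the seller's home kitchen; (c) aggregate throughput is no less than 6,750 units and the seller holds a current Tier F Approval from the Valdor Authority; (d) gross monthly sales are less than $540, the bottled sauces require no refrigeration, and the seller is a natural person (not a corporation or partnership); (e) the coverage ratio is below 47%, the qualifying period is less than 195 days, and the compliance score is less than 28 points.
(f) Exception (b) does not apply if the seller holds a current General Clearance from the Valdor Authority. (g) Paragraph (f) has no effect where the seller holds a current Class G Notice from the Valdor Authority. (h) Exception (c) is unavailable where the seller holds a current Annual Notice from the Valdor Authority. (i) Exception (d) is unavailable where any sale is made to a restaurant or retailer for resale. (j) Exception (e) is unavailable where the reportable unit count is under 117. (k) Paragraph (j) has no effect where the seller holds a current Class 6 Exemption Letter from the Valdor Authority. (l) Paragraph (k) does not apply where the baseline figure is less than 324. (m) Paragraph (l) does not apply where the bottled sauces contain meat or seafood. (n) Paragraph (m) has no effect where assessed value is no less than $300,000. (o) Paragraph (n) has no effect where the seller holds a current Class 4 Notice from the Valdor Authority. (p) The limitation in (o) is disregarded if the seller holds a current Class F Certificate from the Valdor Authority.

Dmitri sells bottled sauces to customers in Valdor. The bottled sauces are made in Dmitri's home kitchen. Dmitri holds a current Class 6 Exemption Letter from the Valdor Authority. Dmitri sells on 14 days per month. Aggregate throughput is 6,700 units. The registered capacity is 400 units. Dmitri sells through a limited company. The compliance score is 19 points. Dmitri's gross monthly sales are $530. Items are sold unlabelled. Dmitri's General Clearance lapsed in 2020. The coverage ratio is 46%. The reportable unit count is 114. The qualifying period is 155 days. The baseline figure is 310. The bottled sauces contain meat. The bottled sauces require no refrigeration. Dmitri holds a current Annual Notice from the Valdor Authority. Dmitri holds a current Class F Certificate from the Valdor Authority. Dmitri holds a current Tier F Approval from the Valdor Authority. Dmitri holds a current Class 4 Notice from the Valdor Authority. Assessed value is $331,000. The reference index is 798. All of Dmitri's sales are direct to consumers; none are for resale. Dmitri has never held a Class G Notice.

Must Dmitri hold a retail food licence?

Exception (a) does not apply: items are sold unlabelled.
Exception (b) requires that the number of selling days per month is less than 13; but the number of selling days per month is 14, not less than 13, so (b) is unavailable.
Exception (c) does not apply: aggregate throughput is 6,700 units, short of 6,750 units.
Exception (d) does not apply: the seller operates through a limited company.
Exception (e): the coverage ratio is 46%, below the 47% limit; the qualifying period is 155 days, less than the 195 days limit; the compliance score is 19 points, less than the 28 points limit — every condition holds. But: (j) operates against (e): the reportable unit count is 114, under the 117 limit. (k) is triggered (a current Class 6 Exemption Letter is held), but is itself disapplied by (l): (l) operates against (k): the baseline figure is 310, less than the 324 limit. (m) is triggered (the bottled sauces contain meat), but is displaced by (n): (n) is triggered — assessed value is $331,000, meeting the $300,000 threshold. (o) applies (a current Class 4 Notice is held), but is overridden by (p): (p) operates — a current Class F Certificate is held. (e) is therefore removed.
No exception displaces § 48.2.

Yes — Dmitri must hold a retail food licence.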